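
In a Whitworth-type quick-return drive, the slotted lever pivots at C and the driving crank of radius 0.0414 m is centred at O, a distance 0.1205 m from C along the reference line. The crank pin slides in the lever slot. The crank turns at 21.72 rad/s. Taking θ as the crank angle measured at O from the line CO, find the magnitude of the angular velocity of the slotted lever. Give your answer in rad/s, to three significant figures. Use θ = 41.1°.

ω = 21.72 rad/s
Crank pin A relative to C: A = (d + r cosθ, r sinθ); lever angle φ = atan2(r sinθ, d + r cosθ).
Differentiating tanφ: φ̇ = rω(d cosθ + r)/(d² + r² + 2dr cosθ).
d² + r² + 2dr cosθ = |CA|² = 0.0237528 m²;  d cosθ + r = +0.1322 m.
|ω_lever| = |0.0414·21.72·+0.1322| / 0.0237528 = 5.0048 rad/s.

5.00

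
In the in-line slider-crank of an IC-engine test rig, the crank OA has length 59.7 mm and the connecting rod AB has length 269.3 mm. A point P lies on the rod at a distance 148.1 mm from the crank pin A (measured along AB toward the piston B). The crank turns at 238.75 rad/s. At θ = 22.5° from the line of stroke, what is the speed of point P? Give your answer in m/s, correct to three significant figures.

8.48

ω = 238.8 rad/s.  Crank-pin speed |V_A| = rω = 14.253 m/s, perpendicular to OA.
Rod angle: sinφ = −(r/L) sinθ ⇒ φ = -4.867°; ω_rod = −rω cosθ/√(L²−r²sin²θ) = -49.076 rad/s.
V_P = V_A + ω_rod × AP, with AP = 0.1481 m along the rod.
Components: V_Px = −rω sinθ − a·ω_rod·sinφ = -6.0711 m/s;  V_Py = rω cosθ + a·ω_rod·cosφ = +5.9265 m/s.
|V_P| = √(V_Px² + V_Py²) = 8.4842 m/s.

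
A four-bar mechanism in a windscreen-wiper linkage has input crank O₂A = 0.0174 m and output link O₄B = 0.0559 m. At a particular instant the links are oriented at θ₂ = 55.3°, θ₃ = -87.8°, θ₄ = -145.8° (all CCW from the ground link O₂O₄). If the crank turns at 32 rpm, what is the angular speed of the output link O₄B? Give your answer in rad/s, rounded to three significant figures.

ω₂ = 3.351 rad/s (from 32 rpm).
Differentiating the loop-closure r₂e^{iθ₂}+r₃e^{iθ₃}=r₁+r₄e^{iθ₄} gives r₂ω₂e^{iθ₂}+r₃ω₃e^{iθ₃}=r₄ω₄e^{iθ₄}.
Eliminating the other unknown: ω₄ = r₂ω₂ sin(θ₂−θ₃) / [r₄ sin(θ₄−θ₃)].
Numerator sine = +0.60042; denominator sine = -0.84805.
Result = 0.0174·3.351·(+0.60042) / (0.0559·(-0.84805)) = -0.7385 rad/s; magnitude 0.7385 rad/s.

0.739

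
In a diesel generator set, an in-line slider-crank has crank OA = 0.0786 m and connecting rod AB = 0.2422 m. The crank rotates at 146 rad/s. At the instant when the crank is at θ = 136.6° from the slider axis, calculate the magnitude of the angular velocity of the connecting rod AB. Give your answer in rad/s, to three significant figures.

ω = 146 rad/s
The rod makes angle φ with the slider axis where L sinφ = r sinθ; differentiating, L cosφ·φ̇ = r ω cosθ.
L cosφ = √(L² − r² sin²θ) = 0.2361 m.
|ω_rod| = r ω |cosθ| / √(L² − r² sin²θ) = 0.0786·146·0.72657/0.2361 = 35.315 rad/s.

35.3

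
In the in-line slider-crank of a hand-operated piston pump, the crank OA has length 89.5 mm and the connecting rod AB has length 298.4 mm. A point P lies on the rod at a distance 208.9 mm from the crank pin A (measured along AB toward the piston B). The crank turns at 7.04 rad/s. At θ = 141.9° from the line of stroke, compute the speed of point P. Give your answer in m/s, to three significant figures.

0.356

ω = 7.04 rad/s.  Crank-pin speed |V_A| = rω = 0.63008 m/s, perpendicular to OA.
Rod angle: sinφ = −(r/L) sinθ ⇒ φ = -10.665°; ω_rod = −rω cosθ/√(L²−r²sin²θ) = +1.6908 rad/s.
V_P = V_A + ω_rod × AP, with AP = 0.2089 m along the rod.
Components: V_Px = −rω sinθ − a·ω_rod·sinφ = -0.32341 m/s;  V_Py = rω cosθ + a·ω_rod·cosφ = -0.14872 m/s.
|V_P| = √(V_Px² + V_Py²) = 0.35597 m/s.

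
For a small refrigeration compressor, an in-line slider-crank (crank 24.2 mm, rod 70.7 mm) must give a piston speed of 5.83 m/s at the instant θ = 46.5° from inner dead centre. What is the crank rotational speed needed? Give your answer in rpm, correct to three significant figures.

2550

For an in-line slider-crank, |v_piston| = rω|sinθ|·[1 + r cosθ/√(L² − r² sin²θ)].
With r = 0.0242 m, L = 0.0707 m, θ = 46.5°: the bracketed kinematic factor |dx/dθ| = 0.021824 m.
ω = v/|dx/dθ| = 5.83/0.021824 = 267.14 rad/s.
N = 60ω/(2π) = 2551 rpm.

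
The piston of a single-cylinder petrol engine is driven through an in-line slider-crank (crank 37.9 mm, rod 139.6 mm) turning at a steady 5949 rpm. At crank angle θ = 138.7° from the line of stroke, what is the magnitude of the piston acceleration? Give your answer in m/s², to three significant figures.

10500

ω = 2π·5949/60 = 623 rad/s
x(θ) = r cosθ + √(L² − r² sin²θ); with ω constant, a = ω²·d²x/dθ².
d²x/dθ² = −r cosθ − r²(cos2θ)/√u − r⁴ sin²2θ/(4u^{3/2}),  u = L² − r² sin²θ = 0.0188625 m².
Substituting r = 0.0379 m, L = 0.1396 m, θ = 138.7°: d²x/dθ² = +0.02693 m.
a = ω²·d²x/dθ² = (623)²·(+0.02693) = +10452 m/s²;  |a| = 10452 m/s².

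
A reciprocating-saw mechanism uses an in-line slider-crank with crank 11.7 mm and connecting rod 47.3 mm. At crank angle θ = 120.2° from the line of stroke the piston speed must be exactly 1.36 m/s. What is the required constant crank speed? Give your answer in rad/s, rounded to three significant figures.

154

For an in-line slider-crank, |v_piston| = rω|sinθ|·[1 + r cosθ/√(L² − r² sin²θ)].
With r = 0.0117 m, L = 0.0473 m, θ = 120.2°: the bracketed kinematic factor |dx/dθ| = 0.008824 m.
ω = v/|dx/dθ| = 1.36/0.008824 = 154.12 rad/s.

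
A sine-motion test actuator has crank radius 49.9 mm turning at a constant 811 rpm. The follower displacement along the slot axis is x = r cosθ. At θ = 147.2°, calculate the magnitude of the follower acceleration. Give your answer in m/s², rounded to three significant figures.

ω = 84.93 rad/s (from 811 rpm).
x = r cosθ ⇒ ẍ = −rω² cosθ (ω constant).
|a| = rω²|cosθ| = 0.0499·(84.93)²·|cos 147.2°| = 302.53 m/s².

303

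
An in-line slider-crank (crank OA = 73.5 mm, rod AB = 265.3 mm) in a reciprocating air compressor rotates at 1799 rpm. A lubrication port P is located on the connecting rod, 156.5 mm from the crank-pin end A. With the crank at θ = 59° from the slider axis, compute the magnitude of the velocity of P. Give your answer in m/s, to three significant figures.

ω = 188.4 rad/s.  Crank-pin speed |V_A| = rω = 13.847 m/s, perpendicular to OA.
Rod angle: sinφ = −(r/L) sinθ ⇒ φ = -13.737°; ω_rod = −rω cosθ/√(L²−r²sin²θ) = -27.673 rad/s.
V_P = V_A + ω_rod × AP, with AP = 0.1565 m along the rod.
Components: V_Px = −rω sinθ − a·ω_rod·sinφ = -12.897 m/s;  V_Py = rω cosθ + a·ω_rod·cosφ = +2.9247 m/s.
|V_P| = √(V_Px² + V_Py²) = 13.225 m/s.

13.2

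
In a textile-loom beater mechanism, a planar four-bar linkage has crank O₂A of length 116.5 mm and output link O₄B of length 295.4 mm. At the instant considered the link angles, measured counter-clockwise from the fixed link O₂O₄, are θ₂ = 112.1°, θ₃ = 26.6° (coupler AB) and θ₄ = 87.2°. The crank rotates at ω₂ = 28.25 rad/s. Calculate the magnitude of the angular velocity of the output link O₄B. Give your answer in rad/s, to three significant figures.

ω₂ = 28.25 rad/s
Differentiating the loop-closure r₂e^{iθ₂}+r₃e^{iθ₃}=r₁+r₄e^{iθ₄} gives r₂ω₂e^{iθ₂}+r₃ω₃e^{iθ₃}=r₄ω₄e^{iθ₄}.
Eliminating the other unknown: ω₄ = r₂ω₂ sin(θ₂−θ₃) / [r₄ sin(θ₄−θ₃)].
Numerator sine = +0.99692; denominator sine = +0.87121.
Result = 0.1165·28.25·(+0.99692) / (0.2954·(+0.87121)) = +12.749 rad/s; magnitude 12.749 rad/s.

12.7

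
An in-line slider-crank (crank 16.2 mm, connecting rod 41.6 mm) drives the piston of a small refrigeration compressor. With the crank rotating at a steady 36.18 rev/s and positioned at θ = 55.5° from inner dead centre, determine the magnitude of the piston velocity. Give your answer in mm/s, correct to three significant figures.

ω = 2π·36.2 = 227.3 rad/s
For an in-line slider-crank, x = r cosθ + √(L² − r² sin²θ), so v = −rω sinθ·[1 + r cosθ/√(L² − r² sin²θ)].
With r = 0.0162 m, L = 0.0416 m, θ = 55.5°: √(L² − r² sin²θ) = 0.039399 m.
v = −0.0162·227.3·0.82413·[1 + 0.0162·0.56641/0.039399] = -3.7418 m/s.
|v| = 3.7418 m/s = 3741.8 mm/s.

3740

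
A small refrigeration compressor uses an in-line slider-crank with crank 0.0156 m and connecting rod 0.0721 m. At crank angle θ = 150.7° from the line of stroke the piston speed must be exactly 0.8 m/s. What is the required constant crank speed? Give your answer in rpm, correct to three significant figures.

1240

For an in-line slider-crank, |v_piston| = rω|sinθ|·[1 + r cosθ/√(L² − r² sin²θ)].
With r = 0.0156 m, L = 0.0721 m, θ = 150.7°: the bracketed kinematic factor |dx/dθ| = 0.0061857 m.
ω = v/|dx/dθ| = 0.8/0.0061857 = 129.33 rad/s.
N = 60ω/(2π) = 1235 rpm.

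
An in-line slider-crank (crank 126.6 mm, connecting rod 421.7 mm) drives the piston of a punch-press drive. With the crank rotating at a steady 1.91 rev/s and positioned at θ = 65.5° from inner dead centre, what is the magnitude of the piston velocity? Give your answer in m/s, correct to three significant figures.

1.56

ω = 2π·1.91 = 12 rad/s
For an in-line slider-crank, x = r cosθ + √(L² − r² sin²θ), so v = −rω sinθ·[1 + r cosθ/√(L² − r² sin²θ)].
With r = 0.1266 m, L = 0.4217 m, θ = 65.5°: √(L² − r² sin²θ) = 0.40566 m.
v = −0.1266·12·0.90996·[1 + 0.1266·0.41469/0.40566] = -1.5614 m/s.
|v| = 1.5614 m/s.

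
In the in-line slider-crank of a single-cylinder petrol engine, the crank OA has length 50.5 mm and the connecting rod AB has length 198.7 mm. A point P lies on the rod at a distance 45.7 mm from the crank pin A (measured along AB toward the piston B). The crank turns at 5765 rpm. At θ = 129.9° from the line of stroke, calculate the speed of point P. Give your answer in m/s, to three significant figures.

27.1

ω = 603.7 rad/s.  Crank-pin speed |V_A| = rω = 30.487 m/s, perpendicular to OA.
Rod angle: sinφ = −(r/L) sinθ ⇒ φ = -11.243°; ω_rod = −rω cosθ/√(L²−r²sin²θ) = +100.35 rad/s.
V_P = V_A + ω_rod × AP, with AP = 0.0457 m along the rod.
Components: V_Px = −rω sinθ − a·ω_rod·sinφ = -22.495 m/s;  V_Py = rω cosθ + a·ω_rod·cosφ = -15.058 m/s.
|V_P| = √(V_Px² + V_Py²) = 27.07 m/s.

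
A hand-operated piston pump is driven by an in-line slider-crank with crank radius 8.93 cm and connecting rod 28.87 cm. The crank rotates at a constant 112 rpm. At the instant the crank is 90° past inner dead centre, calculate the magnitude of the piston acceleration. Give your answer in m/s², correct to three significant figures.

ω = 2π·112/60 = 11.73 rad/s
x(θ) = r cosθ + √(L² − r² sin²θ); with ω constant, a = ω²·d²x/dθ².
d²x/dθ² = −r cosθ − r²(cos2θ)/√u − r⁴ sin²2θ/(4u^{3/2}),  u = L² − r² sin²θ = 0.0753732 m².
Substituting r = 0.0893 m, L = 0.2887 m, θ = 90°: d²x/dθ² = +0.029047 m.
a = ω²·d²x/dθ² = (11.73)²·(+0.029047) = +3.9957 m/s²;  |a| = 3.9957 m/s².

4.00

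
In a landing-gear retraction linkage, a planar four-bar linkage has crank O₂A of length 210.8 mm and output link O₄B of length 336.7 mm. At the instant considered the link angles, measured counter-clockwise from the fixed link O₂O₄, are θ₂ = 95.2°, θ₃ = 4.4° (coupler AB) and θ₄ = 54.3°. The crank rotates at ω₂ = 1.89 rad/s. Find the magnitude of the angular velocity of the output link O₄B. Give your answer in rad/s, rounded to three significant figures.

ω₂ = 1.89 rad/s
Differentiating the loop-closure r₂e^{iθ₂}+r₃e^{iθ₃}=r₁+r₄e^{iθ₄} gives r₂ω₂e^{iθ₂}+r₃ω₃e^{iθ₃}=r₄ω₄e^{iθ₄}.
Eliminating the other unknown: ω₄ = r₂ω₂ sin(θ₂−θ₃) / [r₄ sin(θ₄−θ₃)].
Numerator sine = +0.99990; denominator sine = +0.76492.
Result = 0.2108·1.89·(+0.99990) / (0.3367·(+0.76492)) = +1.5468 rad/s; magnitude 1.5468 rad/s.

1.55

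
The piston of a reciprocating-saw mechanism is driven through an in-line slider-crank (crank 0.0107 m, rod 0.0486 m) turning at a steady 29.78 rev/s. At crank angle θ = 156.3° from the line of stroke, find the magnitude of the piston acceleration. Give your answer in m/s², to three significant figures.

286

ω = 2π·29.8 = 187.1 rad/s
x(θ) = r cosθ + √(L² − r² sin²θ); with ω constant, a = ω²·d²x/dθ².
d²x/dθ² = −r cosθ − r²(cos2θ)/√u − r⁴ sin²2θ/(4u^{3/2}),  u = L² − r² sin²θ = 0.00234346 m².
Substituting r = 0.0107 m, L = 0.0486 m, θ = 156.3°: d²x/dθ² = +0.0081811 m.
a = ω²·d²x/dθ² = (187.1)²·(+0.0081811) = +286.43 m/s²;  |a| = 286.43 m/s².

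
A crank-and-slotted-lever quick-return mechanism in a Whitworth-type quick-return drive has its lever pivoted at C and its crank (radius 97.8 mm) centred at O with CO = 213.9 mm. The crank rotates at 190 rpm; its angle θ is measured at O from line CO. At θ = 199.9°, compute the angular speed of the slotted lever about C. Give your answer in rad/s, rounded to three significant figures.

ω = 19.9 rad/s (from 190 rpm).
Crank pin A relative to C: A = (d + r cosθ, r sinθ); lever angle φ = atan2(r sinθ, d + r cosθ).
Differentiating tanφ: φ̇ = rω(d cosθ + r)/(d² + r² + 2dr cosθ).
d² + r² + 2dr cosθ = |CA|² = 0.0159775 m²;  d cosθ + r = -0.10333 m.
|ω_lever| = |0.0978·19.9·-0.10333| / 0.0159775 = 12.584 rad/s.

12.6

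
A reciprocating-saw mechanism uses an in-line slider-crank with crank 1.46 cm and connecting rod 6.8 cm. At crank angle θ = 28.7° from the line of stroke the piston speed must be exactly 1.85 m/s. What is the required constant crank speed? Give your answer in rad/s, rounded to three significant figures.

222

For an in-line slider-crank, |v_piston| = rω|sinθ|·[1 + r cosθ/√(L² − r² sin²θ)].
With r = 0.0146 m, L = 0.068 m, θ = 28.7°: the bracketed kinematic factor |dx/dθ| = 0.0083388 m.
ω = v/|dx/dθ| = 1.85/0.0083388 = 221.86 rad/s.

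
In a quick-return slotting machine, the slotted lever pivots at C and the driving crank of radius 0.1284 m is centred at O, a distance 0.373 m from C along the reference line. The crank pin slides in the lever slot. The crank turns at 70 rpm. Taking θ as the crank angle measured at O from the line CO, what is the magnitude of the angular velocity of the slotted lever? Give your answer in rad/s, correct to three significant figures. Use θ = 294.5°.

ω = 7.33 rad/s (from 70 rpm).
Crank pin A relative to C: A = (d + r cosθ, r sinθ); lever angle φ = atan2(r sinθ, d + r cosθ).
Differentiating tanφ: φ̇ = rω(d cosθ + r)/(d² + r² + 2dr cosθ).
d² + r² + 2dr cosθ = |CA|² = 0.195338 m²;  d cosθ + r = +0.28308 m.
|ω_lever| = |0.1284·7.33·+0.28308| / 0.195338 = 1.364 rad/s.

1.36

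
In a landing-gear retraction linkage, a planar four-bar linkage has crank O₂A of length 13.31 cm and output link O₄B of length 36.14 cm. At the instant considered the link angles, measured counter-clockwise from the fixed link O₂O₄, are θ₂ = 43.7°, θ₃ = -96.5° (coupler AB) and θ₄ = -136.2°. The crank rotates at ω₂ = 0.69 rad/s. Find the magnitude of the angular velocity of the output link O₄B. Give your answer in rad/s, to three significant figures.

0.255

ω₂ = 0.69 rad/s
Differentiating the loop-closure r₂e^{iθ₂}+r₃e^{iθ₃}=r₁+r₄e^{iθ₄} gives r₂ω₂e^{iθ₂}+r₃ω₃e^{iθ₃}=r₄ω₄e^{iθ₄}.
Eliminating the other unknown: ω₄ = r₂ω₂ sin(θ₂−θ₃) / [r₄ sin(θ₄−θ₃)].
Numerator sine = +0.64011; denominator sine = -0.63877.
Result = 0.1331·0.69·(+0.64011) / (0.3614·(-0.63877)) = -0.25465 rad/s; magnitude 0.25465 rad/s.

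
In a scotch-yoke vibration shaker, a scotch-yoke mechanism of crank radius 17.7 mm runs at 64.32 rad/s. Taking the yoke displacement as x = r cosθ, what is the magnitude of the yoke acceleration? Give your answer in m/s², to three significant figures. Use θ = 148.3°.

62.3

ω = 64.32 rad/s
x = r cosθ ⇒ ẍ = −rω² cosθ (ω constant).
|a| = rω²|cosθ| = 0.0177·(64.32)²·|cos 148.3°| = 62.301 m/s².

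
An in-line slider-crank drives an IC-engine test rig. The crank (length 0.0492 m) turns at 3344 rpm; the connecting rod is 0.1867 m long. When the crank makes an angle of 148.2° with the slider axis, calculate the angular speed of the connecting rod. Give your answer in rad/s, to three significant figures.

79.2

ω = 350.2 rad/s (converted from 3344 rpm).
The rod makes angle φ with the slider axis where L sinφ = r sinθ; differentiating, L cosφ·φ̇ = r ω cosθ.
L cosφ = √(L² − r² sin²θ) = 0.18489 m.
|ω_rod| = r ω |cosθ| / √(L² − r² sin²θ) = 0.0492·350.2·0.84989/0.18489 = 79.197 rad/s.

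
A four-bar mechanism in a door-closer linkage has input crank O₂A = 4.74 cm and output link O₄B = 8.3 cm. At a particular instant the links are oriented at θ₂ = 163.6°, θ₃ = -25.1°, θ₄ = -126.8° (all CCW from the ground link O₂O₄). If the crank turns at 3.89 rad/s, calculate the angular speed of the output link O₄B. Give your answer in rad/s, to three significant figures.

ω₂ = 3.89 rad/s
Differentiating the loop-closure r₂e^{iθ₂}+r₃e^{iθ₃}=r₁+r₄e^{iθ₄} gives r₂ω₂e^{iθ₂}+r₃ω₃e^{iθ₃}=r₄ω₄e^{iθ₄}.
Eliminating the other unknown: ω₄ = r₂ω₂ sin(θ₂−θ₃) / [r₄ sin(θ₄−θ₃)].
Numerator sine = -0.15126; denominator sine = -0.97922.
Result = 0.0474·3.89·(-0.15126) / (0.083·(-0.97922)) = +0.34316 rad/s; magnitude 0.34316 rad/s.

0.343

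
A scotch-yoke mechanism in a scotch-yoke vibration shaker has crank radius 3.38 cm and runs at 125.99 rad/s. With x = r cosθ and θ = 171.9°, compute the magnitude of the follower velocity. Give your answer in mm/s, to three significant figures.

ω = 126 rad/s
x = r cosθ ⇒ ẋ = −rω sinθ.
|v| = rω|sinθ| = 0.0338·126·|sin 171.9°| = 0.60002 m/s = 600.02 mm/s.

600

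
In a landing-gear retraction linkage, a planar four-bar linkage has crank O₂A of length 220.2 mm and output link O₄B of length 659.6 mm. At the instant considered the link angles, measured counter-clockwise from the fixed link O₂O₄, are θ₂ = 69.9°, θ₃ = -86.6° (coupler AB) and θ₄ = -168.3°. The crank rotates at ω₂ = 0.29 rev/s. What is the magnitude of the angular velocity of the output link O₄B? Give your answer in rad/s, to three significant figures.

ω₂ = 1.822 rad/s (from 0.29 rev/s).
Differentiating the loop-closure r₂e^{iθ₂}+r₃e^{iθ₃}=r₁+r₄e^{iθ₄} gives r₂ω₂e^{iθ₂}+r₃ω₃e^{iθ₃}=r₄ω₄e^{iθ₄}.
Eliminating the other unknown: ω₄ = r₂ω₂ sin(θ₂−θ₃) / [r₄ sin(θ₄−θ₃)].
Numerator sine = +0.39875; denominator sine = -0.98953.
Result = 0.2202·1.822·(+0.39875) / (0.6596·(-0.98953)) = -0.24512 rad/s; magnitude 0.24512 rad/s.

0.245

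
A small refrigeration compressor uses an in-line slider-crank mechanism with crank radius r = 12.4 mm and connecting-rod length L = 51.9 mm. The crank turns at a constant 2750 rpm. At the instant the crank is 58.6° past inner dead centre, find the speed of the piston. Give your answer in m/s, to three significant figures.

3.44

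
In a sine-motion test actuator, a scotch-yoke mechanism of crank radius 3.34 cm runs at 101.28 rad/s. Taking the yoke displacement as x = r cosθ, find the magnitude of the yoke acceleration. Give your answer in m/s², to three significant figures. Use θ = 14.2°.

332

ω = 101.3 rad/s
x = r cosθ ⇒ ẍ = −rω² cosθ (ω constant).
|a| = rω²|cosθ| = 0.0334·(101.3)²·|cos 14.2°| = 332.14 m/s².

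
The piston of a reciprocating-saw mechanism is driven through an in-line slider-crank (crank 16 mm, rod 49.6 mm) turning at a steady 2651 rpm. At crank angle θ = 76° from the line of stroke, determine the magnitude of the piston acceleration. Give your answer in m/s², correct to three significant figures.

68.8

ω = 2π·2651/60 = 277.6 rad/s
x(θ) = r cosθ + √(L² − r² sin²θ); with ω constant, a = ω²·d²x/dθ².
d²x/dθ² = −r cosθ − r²(cos2θ)/√u − r⁴ sin²2θ/(4u^{3/2}),  u = L² − r² sin²θ = 0.00221914 m².
Substituting r = 0.016 m, L = 0.0496 m, θ = 76°: d²x/dθ² = +0.00089295 m.
a = ω²·d²x/dθ² = (277.6)²·(+0.00089295) = +68.818 m/s²;  |a| = 68.818 m/s².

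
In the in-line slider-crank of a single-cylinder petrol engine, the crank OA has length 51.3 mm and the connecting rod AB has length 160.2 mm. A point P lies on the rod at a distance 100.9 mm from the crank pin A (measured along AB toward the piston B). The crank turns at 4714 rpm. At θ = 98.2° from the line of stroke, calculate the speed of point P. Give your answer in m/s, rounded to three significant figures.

ω = 493.6 rad/s.  Crank-pin speed |V_A| = rω = 25.324 m/s, perpendicular to OA.
Rod angle: sinφ = −(r/L) sinθ ⇒ φ = -18.479°; ω_rod = −rω cosθ/√(L²−r²sin²θ) = +23.772 rad/s.
V_P = V_A + ω_rod × AP, with AP = 0.1009 m along the rod.
Components: V_Px = −rω sinθ − a·ω_rod·sinφ = -24.305 m/s;  V_Py = rω cosθ + a·ω_rod·cosφ = -1.337 m/s.
|V_P| = √(V_Px² + V_Py²) = 24.342 m/s.

24.3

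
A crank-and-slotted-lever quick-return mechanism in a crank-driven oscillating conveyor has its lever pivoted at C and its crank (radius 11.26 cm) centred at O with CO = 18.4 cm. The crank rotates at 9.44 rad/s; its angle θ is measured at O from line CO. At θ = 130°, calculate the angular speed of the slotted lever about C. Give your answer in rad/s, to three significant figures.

0.303

ω = 9.44 rad/s
Crank pin A relative to C: A = (d + r cosθ, r sinθ); lever angle φ = atan2(r sinθ, d + r cosθ).
Differentiating tanφ: φ̇ = rω(d cosθ + r)/(d² + r² + 2dr cosθ).
d² + r² + 2dr cosθ = |CA|² = 0.0198997 m²;  d cosθ + r = -0.0056729 m.
|ω_lever| = |0.1126·9.44·-0.0056729| / 0.0198997 = 0.30302 rad/s.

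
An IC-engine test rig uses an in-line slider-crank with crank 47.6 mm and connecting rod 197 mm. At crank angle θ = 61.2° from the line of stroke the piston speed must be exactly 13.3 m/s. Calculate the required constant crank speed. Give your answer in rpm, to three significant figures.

2720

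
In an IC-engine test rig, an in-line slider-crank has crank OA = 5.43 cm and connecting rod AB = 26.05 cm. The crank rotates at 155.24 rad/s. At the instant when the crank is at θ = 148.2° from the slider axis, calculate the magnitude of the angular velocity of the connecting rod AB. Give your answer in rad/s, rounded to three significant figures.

27.7

ω = 155.2 rad/s
The rod makes angle φ with the slider axis where L sinφ = r sinθ; differentiating, L cosφ·φ̇ = r ω cosθ.
L cosφ = √(L² − r² sin²θ) = 0.25892 m.
|ω_rod| = r ω |cosθ| / √(L² − r² sin²θ) = 0.0543·155.2·0.84989/0.25892 = 27.669 rad/s.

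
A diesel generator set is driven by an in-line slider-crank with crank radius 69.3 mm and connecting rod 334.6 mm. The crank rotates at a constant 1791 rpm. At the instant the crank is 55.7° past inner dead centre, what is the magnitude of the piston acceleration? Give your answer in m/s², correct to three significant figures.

ω = 2π·1791/60 = 187.6 rad/s
x(θ) = r cosθ + √(L² − r² sin²θ); with ω constant, a = ω²·d²x/dθ².
d²x/dθ² = −r cosθ − r²(cos2θ)/√u − r⁴ sin²2θ/(4u^{3/2}),  u = L² − r² sin²θ = 0.10868 m².
Substituting r = 0.0693 m, L = 0.3346 m, θ = 55.7°: d²x/dθ² = -0.033876 m.
a = ω²·d²x/dθ² = (187.6)²·(-0.033876) = -1191.6 m/s²;  |a| = 1191.6 m/s².

1190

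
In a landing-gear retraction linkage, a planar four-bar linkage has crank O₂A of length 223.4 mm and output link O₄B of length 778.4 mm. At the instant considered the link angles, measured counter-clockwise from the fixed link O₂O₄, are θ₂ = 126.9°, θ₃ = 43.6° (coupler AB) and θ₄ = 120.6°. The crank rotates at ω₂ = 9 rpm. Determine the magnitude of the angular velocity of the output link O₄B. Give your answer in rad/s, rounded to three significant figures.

0.276

ω₂ = 0.9425 rad/s (from 9 rpm).
Differentiating the loop-closure r₂e^{iθ₂}+r₃e^{iθ₃}=r₁+r₄e^{iθ₄} gives r₂ω₂e^{iθ₂}+r₃ω₃e^{iθ₃}=r₄ω₄e^{iθ₄}.
Eliminating the other unknown: ω₄ = r₂ω₂ sin(θ₂−θ₃) / [r₄ sin(θ₄−θ₃)].
Numerator sine = +0.99317; denominator sine = +0.97437.
Result = 0.2234·0.9425·(+0.99317) / (0.7784·(+0.97437)) = +0.27571 rad/s; magnitude 0.27571 rad/s.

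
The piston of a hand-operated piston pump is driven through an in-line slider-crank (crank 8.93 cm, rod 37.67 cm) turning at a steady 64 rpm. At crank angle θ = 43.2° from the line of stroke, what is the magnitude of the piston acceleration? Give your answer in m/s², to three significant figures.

ω = 2π·64/60 = 6.702 rad/s
x(θ) = r cosθ + √(L² − r² sin²θ); with ω constant, a = ω²·d²x/dθ².
d²x/dθ² = −r cosθ − r²(cos2θ)/√u − r⁴ sin²2θ/(4u^{3/2}),  u = L² − r² sin²θ = 0.138166 m².
Substituting r = 0.0893 m, L = 0.3767 m, θ = 43.2°: d²x/dθ² = -0.066752 m.
a = ω²·d²x/dθ² = (6.702)²·(-0.066752) = -2.9984 m/s²;  |a| = 2.9984 m/s².

3.00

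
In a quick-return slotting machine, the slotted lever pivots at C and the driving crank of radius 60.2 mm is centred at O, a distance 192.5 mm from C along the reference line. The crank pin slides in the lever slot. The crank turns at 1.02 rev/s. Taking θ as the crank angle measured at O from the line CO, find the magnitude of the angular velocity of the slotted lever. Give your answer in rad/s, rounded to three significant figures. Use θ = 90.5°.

0.558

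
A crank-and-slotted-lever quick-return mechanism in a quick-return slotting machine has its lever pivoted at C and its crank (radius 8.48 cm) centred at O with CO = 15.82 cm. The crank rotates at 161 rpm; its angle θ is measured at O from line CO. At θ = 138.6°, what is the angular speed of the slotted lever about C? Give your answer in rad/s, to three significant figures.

4.00

ω = 16.86 rad/s (from 161 rpm).
Crank pin A relative to C: A = (d + r cosθ, r sinθ); lever angle φ = atan2(r sinθ, d + r cosθ).
Differentiating tanφ: φ̇ = rω(d cosθ + r)/(d² + r² + 2dr cosθ).
d² + r² + 2dr cosθ = |CA|² = 0.0120923 m²;  d cosθ + r = -0.033868 m.
|ω_lever| = |0.0848·16.86·-0.033868| / 0.0120923 = 4.0043 rad/s.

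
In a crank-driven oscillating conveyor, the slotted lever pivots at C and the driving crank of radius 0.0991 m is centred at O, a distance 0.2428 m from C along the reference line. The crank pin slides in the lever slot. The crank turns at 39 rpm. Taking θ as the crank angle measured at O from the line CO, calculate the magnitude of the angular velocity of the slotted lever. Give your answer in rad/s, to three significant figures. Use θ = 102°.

ω = 4.084 rad/s (from 39 rpm).
Crank pin A relative to C: A = (d + r cosθ, r sinθ); lever angle φ = atan2(r sinθ, d + r cosθ).
Differentiating tanφ: φ̇ = rω(d cosθ + r)/(d² + r² + 2dr cosθ).
d² + r² + 2dr cosθ = |CA|² = 0.0587673 m²;  d cosθ + r = +0.048619 m.
|ω_lever| = |0.0991·4.084·+0.048619| / 0.0587673 = 0.33484 rad/s.

0.335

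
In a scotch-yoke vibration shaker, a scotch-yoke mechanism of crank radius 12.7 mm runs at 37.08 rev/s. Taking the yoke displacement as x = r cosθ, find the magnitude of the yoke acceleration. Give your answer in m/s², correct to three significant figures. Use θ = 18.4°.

654

ω = 233 rad/s (from 37.08 rev/s).
x = r cosθ ⇒ ẍ = −rω² cosθ (ω constant).
|a| = rω²|cosθ| = 0.0127·(233)²·|cos 18.4°| = 654.11 m/s².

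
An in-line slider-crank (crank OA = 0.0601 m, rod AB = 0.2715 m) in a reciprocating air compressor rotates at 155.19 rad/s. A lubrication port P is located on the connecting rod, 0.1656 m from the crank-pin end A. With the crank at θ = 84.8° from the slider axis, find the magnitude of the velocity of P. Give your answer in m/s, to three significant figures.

9.41

ω = 155.2 rad/s.  Crank-pin speed |V_A| = rω = 9.3269 m/s, perpendicular to OA.
Rod angle: sinφ = −(r/L) sinθ ⇒ φ = -12.736°; ω_rod = −rω cosθ/√(L²−r²sin²θ) = -3.1921 rad/s.
V_P = V_A + ω_rod × AP, with AP = 0.1656 m along the rod.
Components: V_Px = −rω sinθ − a·ω_rod·sinφ = -9.4051 m/s;  V_Py = rω cosθ + a·ω_rod·cosφ = +0.32972 m/s.
|V_P| = √(V_Px² + V_Py²) = 9.4108 m/s.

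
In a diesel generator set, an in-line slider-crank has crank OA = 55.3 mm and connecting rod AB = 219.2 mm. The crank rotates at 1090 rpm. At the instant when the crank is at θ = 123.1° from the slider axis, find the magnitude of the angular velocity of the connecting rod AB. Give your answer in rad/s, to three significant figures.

ω = 114.1 rad/s (converted from 1090 rpm).
The rod makes angle φ with the slider axis where L sinφ = r sinθ; differentiating, L cosφ·φ̇ = r ω cosθ.
L cosφ = √(L² − r² sin²θ) = 0.21425 m.
|ω_rod| = r ω |cosθ| / √(L² − r² sin²θ) = 0.0553·114.1·0.54610/0.21425 = 16.089 rad/s.

16.1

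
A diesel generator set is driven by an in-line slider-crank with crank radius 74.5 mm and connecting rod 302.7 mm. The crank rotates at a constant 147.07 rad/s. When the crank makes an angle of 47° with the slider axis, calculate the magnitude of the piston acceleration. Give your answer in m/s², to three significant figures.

1080

ω = 147.1 rad/s
x(θ) = r cosθ + √(L² − r² sin²θ); with ω constant, a = ω²·d²x/dθ².
d²x/dθ² = −r cosθ − r²(cos2θ)/√u − r⁴ sin²2θ/(4u^{3/2}),  u = L² − r² sin²θ = 0.0886586 m².
Substituting r = 0.0745 m, L = 0.3027 m, θ = 47°: d²x/dθ² = -0.049799 m.
a = ω²·d²x/dθ² = (147.1)²·(-0.049799) = -1077.1 m/s²;  |a| = 1077.1 m/s².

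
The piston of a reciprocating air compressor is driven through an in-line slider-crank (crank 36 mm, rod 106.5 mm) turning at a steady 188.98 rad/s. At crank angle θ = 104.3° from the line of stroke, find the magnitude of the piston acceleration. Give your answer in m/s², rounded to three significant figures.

718

ω = 189 rad/s
x(θ) = r cosθ + √(L² − r² sin²θ); with ω constant, a = ω²·d²x/dθ².
d²x/dθ² = −r cosθ − r²(cos2θ)/√u − r⁴ sin²2θ/(4u^{3/2}),  u = L² − r² sin²θ = 0.0101253 m².
Substituting r = 0.036 m, L = 0.1065 m, θ = 104.3°: d²x/dθ² = +0.020106 m.
a = ω²·d²x/dθ² = (189)²·(+0.020106) = +718.04 m/s²;  |a| = 718.04 m/s².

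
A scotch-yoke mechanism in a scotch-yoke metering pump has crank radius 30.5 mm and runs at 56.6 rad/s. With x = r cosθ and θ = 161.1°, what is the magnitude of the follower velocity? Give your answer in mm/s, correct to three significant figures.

ω = 56.6 rad/s
x = r cosθ ⇒ ẋ = −rω sinθ.
|v| = rω|sinθ| = 0.0305·56.6·|sin 161.1°| = 0.55918 m/s = 559.18 mm/s.

559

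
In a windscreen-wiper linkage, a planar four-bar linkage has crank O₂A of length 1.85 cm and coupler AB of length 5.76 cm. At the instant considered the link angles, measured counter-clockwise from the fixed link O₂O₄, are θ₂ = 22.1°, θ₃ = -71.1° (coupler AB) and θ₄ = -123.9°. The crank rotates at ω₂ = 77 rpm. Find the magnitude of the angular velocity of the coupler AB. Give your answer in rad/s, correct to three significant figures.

1.82

ω₂ = 8.063 rad/s (from 77 rpm).
Differentiating the loop-closure r₂e^{iθ₂}+r₃e^{iθ₃}=r₁+r₄e^{iθ₄} gives r₂ω₂e^{iθ₂}+r₃ω₃e^{iθ₃}=r₄ω₄e^{iθ₄}.
Eliminating the other unknown: ω₃ = r₂ω₂ sin(θ₄−θ₂) / [r₃ sin(θ₃−θ₄)].
Numerator sine = -0.55919; denominator sine = +0.79653.
Result = 0.0185·8.063·(-0.55919) / (0.0576·(+0.79653)) = -1.8181 rad/s; magnitude 1.8181 rad/s.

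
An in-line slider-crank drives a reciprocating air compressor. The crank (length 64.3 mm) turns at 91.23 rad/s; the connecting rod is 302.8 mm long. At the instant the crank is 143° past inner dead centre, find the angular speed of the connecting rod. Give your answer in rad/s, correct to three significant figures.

ω = 91.23 rad/s
The rod makes angle φ with the slider axis where L sinφ = r sinθ; differentiating, L cosφ·φ̇ = r ω cosθ.
L cosφ = √(L² − r² sin²θ) = 0.30032 m.
|ω_rod| = r ω |cosθ| / √(L² − r² sin²θ) = 0.0643·91.23·0.79864/0.30032 = 15.6 rad/s.

15.6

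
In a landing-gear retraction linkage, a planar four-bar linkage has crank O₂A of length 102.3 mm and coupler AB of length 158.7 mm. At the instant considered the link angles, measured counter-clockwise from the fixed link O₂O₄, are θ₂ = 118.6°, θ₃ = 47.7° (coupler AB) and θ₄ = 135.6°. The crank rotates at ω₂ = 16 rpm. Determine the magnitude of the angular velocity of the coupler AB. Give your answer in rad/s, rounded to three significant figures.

ω₂ = 1.676 rad/s (from 16 rpm).
Differentiating the loop-closure r₂e^{iθ₂}+r₃e^{iθ₃}=r₁+r₄e^{iθ₄} gives r₂ω₂e^{iθ₂}+r₃ω₃e^{iθ₃}=r₄ω₄e^{iθ₄}.
Eliminating the other unknown: ω₃ = r₂ω₂ sin(θ₄−θ₂) / [r₃ sin(θ₃−θ₄)].
Numerator sine = +0.29237; denominator sine = -0.99933.
Result = 0.1023·1.676·(+0.29237) / (0.1587·(-0.99933)) = -0.31599 rad/s; magnitude 0.31599 rad/s.

0.316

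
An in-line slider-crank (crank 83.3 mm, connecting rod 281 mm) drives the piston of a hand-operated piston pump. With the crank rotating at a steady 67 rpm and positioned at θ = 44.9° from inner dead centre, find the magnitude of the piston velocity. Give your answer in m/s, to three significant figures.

ω = 2π·67/60 = 7.016 rad/s
For an in-line slider-crank, x = r cosθ + √(L² − r² sin²θ), so v = −rω sinθ·[1 + r cosθ/√(L² − r² sin²θ)].
With r = 0.0833 m, L = 0.281 m, θ = 44.9°: √(L² − r² sin²θ) = 0.27478 m.
v = −0.0833·7.016·0.70587·[1 + 0.0833·0.70834/0.27478] = -0.50114 m/s.
|v| = 0.50114 m/s.

0.501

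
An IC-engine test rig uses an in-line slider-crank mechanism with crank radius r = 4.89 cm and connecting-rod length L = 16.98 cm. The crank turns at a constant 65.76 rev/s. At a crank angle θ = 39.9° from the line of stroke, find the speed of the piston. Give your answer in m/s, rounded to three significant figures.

ω = 2π·65.8 = 413.2 rad/s
For an in-line slider-crank, x = r cosθ + √(L² − r² sin²θ), so v = −rω sinθ·[1 + r cosθ/√(L² − r² sin²θ)].
With r = 0.0489 m, L = 0.1698 m, θ = 39.9°: √(L² − r² sin²θ) = 0.16688 m.
v = −0.0489·413.2·0.64145·[1 + 0.0489·0.76717/0.16688] = -15.874 m/s.
|v| = 15.874 m/s.

15.9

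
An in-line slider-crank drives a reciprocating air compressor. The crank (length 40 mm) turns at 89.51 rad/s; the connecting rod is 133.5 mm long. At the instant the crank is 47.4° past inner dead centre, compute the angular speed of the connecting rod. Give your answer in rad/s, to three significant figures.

18.6

ω = 89.51 rad/s
The rod makes angle φ with the slider axis where L sinφ = r sinθ; differentiating, L cosφ·φ̇ = r ω cosθ.
L cosφ = √(L² − r² sin²θ) = 0.13021 m.
|ω_rod| = r ω |cosθ| / √(L² − r² sin²θ) = 0.04·89.51·0.67688/0.13021 = 18.612 rad/s.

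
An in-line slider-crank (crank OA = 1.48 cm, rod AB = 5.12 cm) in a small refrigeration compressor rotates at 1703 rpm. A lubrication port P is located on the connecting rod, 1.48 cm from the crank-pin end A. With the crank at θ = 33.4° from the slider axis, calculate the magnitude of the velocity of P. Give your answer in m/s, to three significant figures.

ω = 178.3 rad/s.  Crank-pin speed |V_A| = rω = 2.6394 m/s, perpendicular to OA.
Rod angle: sinφ = −(r/L) sinθ ⇒ φ = -9.156°; ω_rod = −rω cosθ/√(L²−r²sin²θ) = -43.592 rad/s.
V_P = V_A + ω_rod × AP, with AP = 0.0148 m along the rod.
Components: V_Px = −rω sinθ − a·ω_rod·sinφ = -1.5556 m/s;  V_Py = rω cosθ + a·ω_rod·cosφ = +1.5665 m/s.
|V_P| = √(V_Px² + V_Py²) = 2.2077 m/s.

2.21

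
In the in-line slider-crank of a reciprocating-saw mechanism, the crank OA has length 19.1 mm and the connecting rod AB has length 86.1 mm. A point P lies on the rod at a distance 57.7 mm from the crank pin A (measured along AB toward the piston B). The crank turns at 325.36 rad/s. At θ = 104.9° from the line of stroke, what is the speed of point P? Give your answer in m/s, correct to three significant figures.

5.79

ω = 325.4 rad/s.  Crank-pin speed |V_A| = rω = 6.2144 m/s, perpendicular to OA.
Rod angle: sinφ = −(r/L) sinθ ⇒ φ = -12.379°; ω_rod = −rω cosθ/√(L²−r²sin²θ) = +19.001 rad/s.
V_P = V_A + ω_rod × AP, with AP = 0.0577 m along the rod.
Components: V_Px = −rω sinθ − a·ω_rod·sinφ = -5.7704 m/s;  V_Py = rω cosθ + a·ω_rod·cosφ = -0.52707 m/s.
|V_P| = √(V_Px² + V_Py²) = 5.7944 m/s.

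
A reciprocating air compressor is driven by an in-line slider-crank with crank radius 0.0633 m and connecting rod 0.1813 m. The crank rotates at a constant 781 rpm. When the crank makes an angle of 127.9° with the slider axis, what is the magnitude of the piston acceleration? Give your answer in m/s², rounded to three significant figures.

ω = 2π·781/60 = 81.79 rad/s
x(θ) = r cosθ + √(L² − r² sin²θ); with ω constant, a = ω²·d²x/dθ².
d²x/dθ² = −r cosθ − r²(cos2θ)/√u − r⁴ sin²2θ/(4u^{3/2}),  u = L² − r² sin²θ = 0.0303748 m².
Substituting r = 0.0633 m, L = 0.1813 m, θ = 127.9°: d²x/dθ² = +0.043811 m.
a = ω²·d²x/dθ² = (81.79)²·(+0.043811) = +293.05 m/s²;  |a| = 293.05 m/s².

293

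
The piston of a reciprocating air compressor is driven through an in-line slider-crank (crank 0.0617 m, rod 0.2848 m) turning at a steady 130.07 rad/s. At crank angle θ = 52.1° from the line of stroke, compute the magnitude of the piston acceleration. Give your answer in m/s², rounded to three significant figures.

ω = 130.1 rad/s
x(θ) = r cosθ + √(L² − r² sin²θ); with ω constant, a = ω²·d²x/dθ².
d²x/dθ² = −r cosθ − r²(cos2θ)/√u − r⁴ sin²2θ/(4u^{3/2}),  u = L² − r² sin²θ = 0.0787407 m².
Substituting r = 0.0617 m, L = 0.2848 m, θ = 52.1°: d²x/dθ² = -0.034728 m.
a = ω²·d²x/dθ² = (130.1)²·(-0.034728) = -587.53 m/s²;  |a| = 587.53 m/s².

588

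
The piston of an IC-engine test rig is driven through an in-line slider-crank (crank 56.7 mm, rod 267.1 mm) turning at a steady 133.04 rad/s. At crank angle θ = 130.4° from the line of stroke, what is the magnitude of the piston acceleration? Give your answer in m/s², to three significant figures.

ω = 133 rad/s
x(θ) = r cosθ + √(L² − r² sin²θ); with ω constant, a = ω²·d²x/dθ².
d²x/dθ² = −r cosθ − r²(cos2θ)/√u − r⁴ sin²2θ/(4u^{3/2}),  u = L² − r² sin²θ = 0.069478 m².
Substituting r = 0.0567 m, L = 0.2671 m, θ = 130.4°: d²x/dθ² = +0.038561 m.
a = ω²·d²x/dθ² = (133)²·(+0.038561) = +682.51 m/s²;  |a| = 682.51 m/s².

683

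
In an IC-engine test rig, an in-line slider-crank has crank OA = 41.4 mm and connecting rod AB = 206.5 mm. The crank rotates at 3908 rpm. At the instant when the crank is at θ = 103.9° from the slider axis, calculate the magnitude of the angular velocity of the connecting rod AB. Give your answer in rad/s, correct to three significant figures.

ω = 409.2 rad/s (converted from 3908 rpm).
The rod makes angle φ with the slider axis where L sinφ = r sinθ; differentiating, L cosφ·φ̇ = r ω cosθ.
L cosφ = √(L² − r² sin²θ) = 0.20255 m.
|ω_rod| = r ω |cosθ| / √(L² − r² sin²θ) = 0.0414·409.2·0.24023/0.20255 = 20.094 rad/s.

20.1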